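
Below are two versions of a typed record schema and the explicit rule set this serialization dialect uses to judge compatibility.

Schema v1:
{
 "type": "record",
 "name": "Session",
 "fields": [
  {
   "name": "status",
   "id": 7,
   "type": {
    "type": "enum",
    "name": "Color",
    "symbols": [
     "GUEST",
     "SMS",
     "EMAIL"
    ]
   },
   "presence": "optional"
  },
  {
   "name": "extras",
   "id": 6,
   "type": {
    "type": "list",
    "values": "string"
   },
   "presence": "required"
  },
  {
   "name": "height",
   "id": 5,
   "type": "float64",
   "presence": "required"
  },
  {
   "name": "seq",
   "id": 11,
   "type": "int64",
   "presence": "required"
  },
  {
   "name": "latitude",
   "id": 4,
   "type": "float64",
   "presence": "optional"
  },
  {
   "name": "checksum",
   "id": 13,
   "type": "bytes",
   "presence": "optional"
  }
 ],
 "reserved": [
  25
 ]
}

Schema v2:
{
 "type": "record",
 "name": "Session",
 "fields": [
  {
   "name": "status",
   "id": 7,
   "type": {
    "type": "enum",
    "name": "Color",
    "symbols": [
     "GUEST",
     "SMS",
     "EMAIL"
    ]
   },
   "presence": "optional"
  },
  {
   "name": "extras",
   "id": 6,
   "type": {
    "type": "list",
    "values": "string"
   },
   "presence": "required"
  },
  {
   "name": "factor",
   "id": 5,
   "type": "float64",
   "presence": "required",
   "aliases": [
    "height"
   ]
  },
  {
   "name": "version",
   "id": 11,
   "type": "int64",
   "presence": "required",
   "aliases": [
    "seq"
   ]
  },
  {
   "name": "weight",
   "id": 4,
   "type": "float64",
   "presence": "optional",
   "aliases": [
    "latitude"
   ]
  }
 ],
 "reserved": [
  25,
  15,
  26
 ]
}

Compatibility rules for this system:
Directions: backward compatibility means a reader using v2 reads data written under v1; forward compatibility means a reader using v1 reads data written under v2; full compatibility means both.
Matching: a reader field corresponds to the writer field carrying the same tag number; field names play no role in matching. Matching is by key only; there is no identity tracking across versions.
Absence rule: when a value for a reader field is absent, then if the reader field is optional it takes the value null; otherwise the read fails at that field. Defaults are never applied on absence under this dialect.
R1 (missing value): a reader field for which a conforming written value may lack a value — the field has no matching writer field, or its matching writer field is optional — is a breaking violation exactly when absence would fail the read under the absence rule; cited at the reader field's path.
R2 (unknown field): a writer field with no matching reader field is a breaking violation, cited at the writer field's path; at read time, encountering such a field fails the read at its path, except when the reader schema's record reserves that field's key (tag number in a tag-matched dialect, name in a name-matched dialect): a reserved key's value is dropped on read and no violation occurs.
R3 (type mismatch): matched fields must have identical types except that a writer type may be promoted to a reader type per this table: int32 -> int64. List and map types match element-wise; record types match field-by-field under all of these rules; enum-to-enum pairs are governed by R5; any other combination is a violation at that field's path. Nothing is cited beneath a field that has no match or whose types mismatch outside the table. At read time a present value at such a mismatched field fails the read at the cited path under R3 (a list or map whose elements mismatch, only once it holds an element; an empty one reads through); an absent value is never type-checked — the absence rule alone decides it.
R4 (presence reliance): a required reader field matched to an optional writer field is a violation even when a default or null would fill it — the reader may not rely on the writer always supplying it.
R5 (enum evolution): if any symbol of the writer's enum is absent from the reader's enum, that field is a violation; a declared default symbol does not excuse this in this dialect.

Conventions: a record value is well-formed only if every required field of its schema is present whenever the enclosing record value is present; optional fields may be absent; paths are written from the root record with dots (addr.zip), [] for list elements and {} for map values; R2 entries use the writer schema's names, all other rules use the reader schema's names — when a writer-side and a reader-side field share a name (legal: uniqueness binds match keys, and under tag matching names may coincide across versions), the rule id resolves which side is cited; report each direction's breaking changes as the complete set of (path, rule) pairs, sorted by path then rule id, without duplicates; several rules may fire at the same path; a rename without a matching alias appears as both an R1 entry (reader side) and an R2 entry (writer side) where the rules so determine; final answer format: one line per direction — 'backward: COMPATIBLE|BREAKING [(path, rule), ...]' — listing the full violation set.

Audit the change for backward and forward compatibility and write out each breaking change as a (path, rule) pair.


arrows below run writer -> reader for Session
backward for Session (reader v2, writer v1):
  Color -> Color, writer optional: status aligns to status
  list<string> -> list<string>, writer required: extras aligns to extras
  float64 -> float64, writer required: factor aligns to height
  int64 -> int64, writer required: version aligns to seq
  float64 -> float64, writer optional: weight aligns to latitude
  writer field checksum has no reader counterpart
  rule R2 violated at checksum
  => 1 violation(s): backward is BREAKING for Session
forward for Session (reader v1, writer v2):
  Color -> Color, writer optional: status aligns to status
  list<string> -> list<string>, writer required: extras aligns to extras
  float64 -> float64, writer required: height aligns to factor
  int64 -> int64, writer required: seq aligns to version
  float64 -> float64, writer optional: latitude aligns to weight
  checksum: no writer match
  => forward verdict for Session: COMPATIBLE, no violations

backward: BREAKING [(checksum, R2)]; forward: COMPATIBLE []


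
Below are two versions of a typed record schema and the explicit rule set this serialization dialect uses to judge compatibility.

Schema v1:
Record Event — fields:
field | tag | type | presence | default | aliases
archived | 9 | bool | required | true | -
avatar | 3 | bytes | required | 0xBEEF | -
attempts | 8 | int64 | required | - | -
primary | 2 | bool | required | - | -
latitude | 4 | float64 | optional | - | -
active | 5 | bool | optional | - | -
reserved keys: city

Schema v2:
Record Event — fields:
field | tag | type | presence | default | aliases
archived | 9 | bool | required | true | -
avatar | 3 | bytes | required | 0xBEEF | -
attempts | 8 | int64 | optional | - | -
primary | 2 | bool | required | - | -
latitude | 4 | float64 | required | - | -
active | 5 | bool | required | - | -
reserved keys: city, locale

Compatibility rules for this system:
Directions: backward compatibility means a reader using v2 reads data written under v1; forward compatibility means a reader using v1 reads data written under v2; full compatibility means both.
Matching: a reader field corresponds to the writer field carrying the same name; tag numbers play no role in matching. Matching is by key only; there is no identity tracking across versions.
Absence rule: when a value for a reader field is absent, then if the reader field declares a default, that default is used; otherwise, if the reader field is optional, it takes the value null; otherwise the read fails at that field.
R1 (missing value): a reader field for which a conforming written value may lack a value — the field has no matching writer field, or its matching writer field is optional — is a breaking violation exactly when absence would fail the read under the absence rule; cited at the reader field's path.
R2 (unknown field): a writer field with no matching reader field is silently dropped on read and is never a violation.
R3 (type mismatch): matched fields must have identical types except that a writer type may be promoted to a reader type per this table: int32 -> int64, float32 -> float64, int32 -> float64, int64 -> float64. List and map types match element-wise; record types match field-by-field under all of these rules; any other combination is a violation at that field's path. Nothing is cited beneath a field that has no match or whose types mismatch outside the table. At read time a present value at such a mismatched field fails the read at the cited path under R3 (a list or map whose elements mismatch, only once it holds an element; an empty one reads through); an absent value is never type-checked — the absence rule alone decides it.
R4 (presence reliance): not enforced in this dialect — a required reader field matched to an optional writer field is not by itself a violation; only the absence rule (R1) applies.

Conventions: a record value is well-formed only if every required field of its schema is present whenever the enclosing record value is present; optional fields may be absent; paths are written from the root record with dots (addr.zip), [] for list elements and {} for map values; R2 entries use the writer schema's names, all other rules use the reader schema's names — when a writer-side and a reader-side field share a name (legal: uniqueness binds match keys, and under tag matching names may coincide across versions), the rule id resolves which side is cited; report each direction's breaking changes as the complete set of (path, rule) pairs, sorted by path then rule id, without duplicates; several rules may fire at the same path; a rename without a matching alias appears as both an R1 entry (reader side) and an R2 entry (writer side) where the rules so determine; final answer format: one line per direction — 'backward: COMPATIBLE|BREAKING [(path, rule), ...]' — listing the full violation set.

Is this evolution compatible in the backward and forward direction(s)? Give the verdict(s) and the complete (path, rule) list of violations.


the writer's type comes first in each Event pair
checking backward for Event: reader v2 against writer v1:
  archived <- archived (bool -> bool, writer required)
  avatar <- avatar (bytes -> bytes, writer required)
  attempts <- attempts (int64 -> int64, writer required)
  primary <- primary (bool -> bool, writer required)
  latitude <- latitude (float64 -> float64, writer optional)
  active <- active (bool -> bool, writer optional)
  breaking: (active, R1)
  breaking: (latitude, R1)
  => backward verdict for Event: BREAKING, 2 violation(s)
checking forward for Event: reader v1 against writer v2:
  archived <- archived (bool -> bool, writer required)
  avatar <- avatar (bytes -> bytes, writer required)
  attempts <- attempts (int64 -> int64, writer optional)
  primary <- primary (bool -> bool, writer required)
  latitude <- latitude (float64 -> float64, writer required)
  active <- active (bool -> bool, writer required)
  breaking: (attempts, R1)
  => forward verdict for Event: BREAKING, 1 violation(s)

backward: BREAKING [(active, R1), (latitude, R1)]; forward: BREAKING [(attempts, R1)]


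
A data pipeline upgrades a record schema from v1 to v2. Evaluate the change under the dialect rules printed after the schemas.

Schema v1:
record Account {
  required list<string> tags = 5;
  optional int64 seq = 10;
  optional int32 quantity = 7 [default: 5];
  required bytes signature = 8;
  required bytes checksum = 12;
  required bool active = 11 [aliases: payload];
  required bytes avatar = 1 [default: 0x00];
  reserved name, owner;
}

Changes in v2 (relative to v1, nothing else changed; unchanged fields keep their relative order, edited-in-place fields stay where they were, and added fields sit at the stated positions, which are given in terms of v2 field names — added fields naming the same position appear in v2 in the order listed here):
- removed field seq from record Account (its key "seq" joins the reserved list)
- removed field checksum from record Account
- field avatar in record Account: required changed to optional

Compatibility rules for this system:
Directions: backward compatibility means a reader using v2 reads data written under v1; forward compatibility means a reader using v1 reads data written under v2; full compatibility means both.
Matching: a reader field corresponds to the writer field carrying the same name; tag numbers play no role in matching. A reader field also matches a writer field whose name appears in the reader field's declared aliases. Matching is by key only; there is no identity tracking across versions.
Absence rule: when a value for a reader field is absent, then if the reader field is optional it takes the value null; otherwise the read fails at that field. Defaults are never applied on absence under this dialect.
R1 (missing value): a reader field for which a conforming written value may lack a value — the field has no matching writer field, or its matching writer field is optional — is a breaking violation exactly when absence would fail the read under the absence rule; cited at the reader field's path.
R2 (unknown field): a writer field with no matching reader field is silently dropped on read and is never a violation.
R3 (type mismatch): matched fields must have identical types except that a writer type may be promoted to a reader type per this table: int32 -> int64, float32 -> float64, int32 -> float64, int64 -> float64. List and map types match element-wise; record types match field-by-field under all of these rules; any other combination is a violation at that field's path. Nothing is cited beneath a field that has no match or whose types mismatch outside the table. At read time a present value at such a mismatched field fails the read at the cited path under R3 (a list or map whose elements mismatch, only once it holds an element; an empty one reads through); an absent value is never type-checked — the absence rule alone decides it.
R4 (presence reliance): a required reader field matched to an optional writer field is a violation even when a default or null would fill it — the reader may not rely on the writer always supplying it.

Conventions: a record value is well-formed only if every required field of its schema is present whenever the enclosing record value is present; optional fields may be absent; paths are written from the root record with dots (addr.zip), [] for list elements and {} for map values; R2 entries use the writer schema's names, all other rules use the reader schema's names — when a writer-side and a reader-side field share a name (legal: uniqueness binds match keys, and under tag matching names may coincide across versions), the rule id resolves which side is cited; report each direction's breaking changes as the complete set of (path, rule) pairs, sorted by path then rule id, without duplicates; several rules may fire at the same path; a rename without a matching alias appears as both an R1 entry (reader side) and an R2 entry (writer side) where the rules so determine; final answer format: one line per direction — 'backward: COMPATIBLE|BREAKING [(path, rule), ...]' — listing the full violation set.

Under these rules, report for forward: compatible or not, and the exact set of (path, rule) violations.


forward: BREAKING [(avatar, R1), (avatar, R4), (checksum, R1)]

the writer's type comes first in each Account pair
forward pass over Account, reader schema v1, writer schema v2:
  tags <- tags (list<string> -> list<string>, writer required)
  seq has no writer counterpart
  quantity <- quantity (int32 -> int32, writer optional)
  signature <- signature (bytes -> bytes, writer required)
  checksum has no writer counterpart
  active <- active (bool -> bool, writer required)
  avatar <- avatar (bytes -> bytes, writer optional)
  rule R1 violated at avatar
  rule R4 violated at avatar
  rule R1 violated at checksum
  forward on Account therefore BREAKING (3)
checking off the Account differences that do not matter here:
  removed field seq from record Account (its key "seq" joins the reserved list) -> inert for the asked Account verdict: nothing fires


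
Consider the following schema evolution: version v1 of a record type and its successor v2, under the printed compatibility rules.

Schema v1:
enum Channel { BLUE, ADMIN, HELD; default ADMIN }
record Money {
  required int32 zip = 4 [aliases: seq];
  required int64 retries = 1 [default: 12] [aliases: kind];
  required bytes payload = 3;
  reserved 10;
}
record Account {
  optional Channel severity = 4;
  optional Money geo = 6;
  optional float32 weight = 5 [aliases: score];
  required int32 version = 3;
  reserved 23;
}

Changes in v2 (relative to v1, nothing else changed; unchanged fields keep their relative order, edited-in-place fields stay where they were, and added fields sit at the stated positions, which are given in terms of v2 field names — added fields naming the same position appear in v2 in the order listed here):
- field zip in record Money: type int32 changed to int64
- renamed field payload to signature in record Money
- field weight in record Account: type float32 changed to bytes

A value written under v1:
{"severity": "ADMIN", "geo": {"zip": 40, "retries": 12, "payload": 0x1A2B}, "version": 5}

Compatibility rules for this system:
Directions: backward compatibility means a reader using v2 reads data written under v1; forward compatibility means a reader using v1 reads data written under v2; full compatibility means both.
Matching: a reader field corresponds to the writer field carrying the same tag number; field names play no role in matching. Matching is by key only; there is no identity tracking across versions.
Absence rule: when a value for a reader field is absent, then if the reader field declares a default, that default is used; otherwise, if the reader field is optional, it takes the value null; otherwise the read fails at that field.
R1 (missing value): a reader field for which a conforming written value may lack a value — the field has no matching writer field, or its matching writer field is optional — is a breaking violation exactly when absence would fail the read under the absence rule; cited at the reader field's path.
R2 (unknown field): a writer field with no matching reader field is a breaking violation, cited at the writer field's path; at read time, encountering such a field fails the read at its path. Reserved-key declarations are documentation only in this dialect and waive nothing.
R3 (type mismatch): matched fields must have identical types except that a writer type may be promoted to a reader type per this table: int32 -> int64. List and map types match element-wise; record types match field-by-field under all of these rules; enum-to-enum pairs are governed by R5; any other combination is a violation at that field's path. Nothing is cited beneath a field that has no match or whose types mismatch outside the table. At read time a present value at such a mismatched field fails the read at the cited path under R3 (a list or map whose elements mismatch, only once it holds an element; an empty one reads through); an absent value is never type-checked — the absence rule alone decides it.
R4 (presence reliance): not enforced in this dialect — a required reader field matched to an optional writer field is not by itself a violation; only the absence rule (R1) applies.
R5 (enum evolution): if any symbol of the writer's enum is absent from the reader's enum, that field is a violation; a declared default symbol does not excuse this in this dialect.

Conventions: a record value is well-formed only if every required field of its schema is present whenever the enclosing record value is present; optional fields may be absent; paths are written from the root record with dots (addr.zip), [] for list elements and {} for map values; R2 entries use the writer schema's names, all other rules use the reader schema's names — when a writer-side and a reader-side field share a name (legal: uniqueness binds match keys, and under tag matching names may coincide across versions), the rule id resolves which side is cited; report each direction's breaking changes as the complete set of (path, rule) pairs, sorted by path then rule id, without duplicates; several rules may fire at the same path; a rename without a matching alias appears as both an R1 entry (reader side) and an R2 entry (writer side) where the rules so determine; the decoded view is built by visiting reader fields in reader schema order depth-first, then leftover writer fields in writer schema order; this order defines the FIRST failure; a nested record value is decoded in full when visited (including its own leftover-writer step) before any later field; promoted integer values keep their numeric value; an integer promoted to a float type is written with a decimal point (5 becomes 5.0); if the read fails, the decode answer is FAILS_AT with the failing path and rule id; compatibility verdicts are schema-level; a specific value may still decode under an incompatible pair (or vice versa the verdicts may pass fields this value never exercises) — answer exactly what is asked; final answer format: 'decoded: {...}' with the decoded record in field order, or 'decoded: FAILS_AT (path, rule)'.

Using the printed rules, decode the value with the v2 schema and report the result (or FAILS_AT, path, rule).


decoded: {"severity": "ADMIN", "geo": {"zip": 40, "retries": 12, "signature": 0x1A2B}, "weight": null, "version": 5}

each type pair in Account: writer, then reader
decoding the Account value with the v2 reader:
  severity := "ADMIN"
  geo.zip := 40 (int32 -> int64)
  geo.retries := 12
  geo.signature := 0x1A2B (from writer payload)
  weight := null (absent, optional -> null)
  version := 5
  => decoded: {"severity": "ADMIN", "geo": {"zip": 40, "retries": 12, "signature": 0x1A2B}, "weight": null, "version": 5}
the rest of the Account diff is inert for this question:
  field zip in record Money: type int32 changed to int64 -> changes Account's schema-level verdicts only — the decode of this value is the same
  field weight in record Account: type float32 changed to bytes -> changes Account's schema-level verdicts only — the decode of this value is the same


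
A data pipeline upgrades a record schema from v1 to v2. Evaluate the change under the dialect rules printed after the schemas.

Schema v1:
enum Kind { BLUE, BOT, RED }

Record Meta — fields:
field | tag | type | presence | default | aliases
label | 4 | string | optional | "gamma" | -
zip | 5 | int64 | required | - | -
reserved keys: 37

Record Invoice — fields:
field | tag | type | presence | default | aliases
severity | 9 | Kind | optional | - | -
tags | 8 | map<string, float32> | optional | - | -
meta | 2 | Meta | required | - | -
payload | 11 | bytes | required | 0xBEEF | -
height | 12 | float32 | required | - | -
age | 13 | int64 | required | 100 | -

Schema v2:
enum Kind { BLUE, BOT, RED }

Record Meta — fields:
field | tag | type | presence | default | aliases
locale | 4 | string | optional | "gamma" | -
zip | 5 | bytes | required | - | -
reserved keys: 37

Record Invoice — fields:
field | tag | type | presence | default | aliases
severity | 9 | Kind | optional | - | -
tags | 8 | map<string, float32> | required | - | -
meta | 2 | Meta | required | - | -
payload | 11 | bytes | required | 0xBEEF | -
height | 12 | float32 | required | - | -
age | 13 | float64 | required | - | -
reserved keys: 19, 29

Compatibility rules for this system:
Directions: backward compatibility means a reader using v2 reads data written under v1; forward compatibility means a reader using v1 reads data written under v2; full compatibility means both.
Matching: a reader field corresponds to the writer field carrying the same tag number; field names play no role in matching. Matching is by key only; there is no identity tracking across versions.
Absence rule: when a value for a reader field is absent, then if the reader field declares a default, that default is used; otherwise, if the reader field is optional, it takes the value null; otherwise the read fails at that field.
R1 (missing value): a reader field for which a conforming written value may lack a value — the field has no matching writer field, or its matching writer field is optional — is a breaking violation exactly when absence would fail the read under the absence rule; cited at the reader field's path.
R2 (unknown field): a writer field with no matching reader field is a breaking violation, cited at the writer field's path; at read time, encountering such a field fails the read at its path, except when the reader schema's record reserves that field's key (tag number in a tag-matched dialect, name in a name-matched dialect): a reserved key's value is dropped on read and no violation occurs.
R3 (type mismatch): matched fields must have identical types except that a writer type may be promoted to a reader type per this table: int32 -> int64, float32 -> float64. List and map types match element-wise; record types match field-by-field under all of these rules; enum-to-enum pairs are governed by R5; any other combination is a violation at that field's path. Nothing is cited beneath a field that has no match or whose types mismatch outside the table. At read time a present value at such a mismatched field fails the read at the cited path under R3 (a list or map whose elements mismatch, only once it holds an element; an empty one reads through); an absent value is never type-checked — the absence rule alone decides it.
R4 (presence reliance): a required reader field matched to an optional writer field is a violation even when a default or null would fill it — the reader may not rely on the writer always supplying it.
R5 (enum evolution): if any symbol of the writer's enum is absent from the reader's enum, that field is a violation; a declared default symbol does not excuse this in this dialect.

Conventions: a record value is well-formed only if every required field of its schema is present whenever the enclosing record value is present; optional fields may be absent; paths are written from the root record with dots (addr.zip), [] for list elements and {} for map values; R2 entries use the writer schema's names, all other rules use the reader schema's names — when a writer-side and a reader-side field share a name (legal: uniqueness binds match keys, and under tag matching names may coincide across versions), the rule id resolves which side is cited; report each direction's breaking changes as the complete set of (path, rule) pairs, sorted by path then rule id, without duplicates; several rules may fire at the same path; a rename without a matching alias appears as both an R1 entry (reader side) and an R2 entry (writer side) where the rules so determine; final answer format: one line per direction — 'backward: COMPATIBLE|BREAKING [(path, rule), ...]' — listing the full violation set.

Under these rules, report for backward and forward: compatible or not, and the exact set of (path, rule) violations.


backward: BREAKING [(age, R3), (meta.zip, R3), (tags, R1), (tags, R4)]; forward: BREAKING [(age, R3), (meta.zip, R3)]

each type pair in Invoice: writer, then reader
backward on Invoice — v2 reading data written by v1:
  severity: Kind -> Kind, writer optional; from severity
  tags: map<string, float32> -> map<string, float32>, writer optional; from tags
  meta: Meta -> Meta, writer required; from meta
  payload: bytes -> bytes, writer required; from payload
  height: float32 -> float32, writer required; from height
  age: int64 -> float64, writer required; from age
  meta.locale: string -> string, writer optional; from meta.label
  meta.zip: int64 -> bytes, writer required; from meta.zip
  R3 fires at age
  R3 fires at meta.zip
  R1 fires at tags
  R4 fires at tags
  => backward verdict for Invoice: BREAKING, 4 violation(s)
forward on Invoice — v1 reading data written by v2:
  severity: Kind -> Kind, writer optional; from severity
  tags: map<string, float32> -> map<string, float32>, writer required; from tags
  meta: Meta -> Meta, writer required; from meta
  payload: bytes -> bytes, writer required; from payload
  height: float32 -> float32, writer required; from height
  age: float64 -> int64, writer required; from age
  meta.label: string -> string, writer optional; from meta.locale
  meta.zip: bytes -> int64, writer required; from meta.zip
  R3 fires at age
  R3 fires at meta.zip
  => forward verdict for Invoice: BREAKING, 2 violation(s)


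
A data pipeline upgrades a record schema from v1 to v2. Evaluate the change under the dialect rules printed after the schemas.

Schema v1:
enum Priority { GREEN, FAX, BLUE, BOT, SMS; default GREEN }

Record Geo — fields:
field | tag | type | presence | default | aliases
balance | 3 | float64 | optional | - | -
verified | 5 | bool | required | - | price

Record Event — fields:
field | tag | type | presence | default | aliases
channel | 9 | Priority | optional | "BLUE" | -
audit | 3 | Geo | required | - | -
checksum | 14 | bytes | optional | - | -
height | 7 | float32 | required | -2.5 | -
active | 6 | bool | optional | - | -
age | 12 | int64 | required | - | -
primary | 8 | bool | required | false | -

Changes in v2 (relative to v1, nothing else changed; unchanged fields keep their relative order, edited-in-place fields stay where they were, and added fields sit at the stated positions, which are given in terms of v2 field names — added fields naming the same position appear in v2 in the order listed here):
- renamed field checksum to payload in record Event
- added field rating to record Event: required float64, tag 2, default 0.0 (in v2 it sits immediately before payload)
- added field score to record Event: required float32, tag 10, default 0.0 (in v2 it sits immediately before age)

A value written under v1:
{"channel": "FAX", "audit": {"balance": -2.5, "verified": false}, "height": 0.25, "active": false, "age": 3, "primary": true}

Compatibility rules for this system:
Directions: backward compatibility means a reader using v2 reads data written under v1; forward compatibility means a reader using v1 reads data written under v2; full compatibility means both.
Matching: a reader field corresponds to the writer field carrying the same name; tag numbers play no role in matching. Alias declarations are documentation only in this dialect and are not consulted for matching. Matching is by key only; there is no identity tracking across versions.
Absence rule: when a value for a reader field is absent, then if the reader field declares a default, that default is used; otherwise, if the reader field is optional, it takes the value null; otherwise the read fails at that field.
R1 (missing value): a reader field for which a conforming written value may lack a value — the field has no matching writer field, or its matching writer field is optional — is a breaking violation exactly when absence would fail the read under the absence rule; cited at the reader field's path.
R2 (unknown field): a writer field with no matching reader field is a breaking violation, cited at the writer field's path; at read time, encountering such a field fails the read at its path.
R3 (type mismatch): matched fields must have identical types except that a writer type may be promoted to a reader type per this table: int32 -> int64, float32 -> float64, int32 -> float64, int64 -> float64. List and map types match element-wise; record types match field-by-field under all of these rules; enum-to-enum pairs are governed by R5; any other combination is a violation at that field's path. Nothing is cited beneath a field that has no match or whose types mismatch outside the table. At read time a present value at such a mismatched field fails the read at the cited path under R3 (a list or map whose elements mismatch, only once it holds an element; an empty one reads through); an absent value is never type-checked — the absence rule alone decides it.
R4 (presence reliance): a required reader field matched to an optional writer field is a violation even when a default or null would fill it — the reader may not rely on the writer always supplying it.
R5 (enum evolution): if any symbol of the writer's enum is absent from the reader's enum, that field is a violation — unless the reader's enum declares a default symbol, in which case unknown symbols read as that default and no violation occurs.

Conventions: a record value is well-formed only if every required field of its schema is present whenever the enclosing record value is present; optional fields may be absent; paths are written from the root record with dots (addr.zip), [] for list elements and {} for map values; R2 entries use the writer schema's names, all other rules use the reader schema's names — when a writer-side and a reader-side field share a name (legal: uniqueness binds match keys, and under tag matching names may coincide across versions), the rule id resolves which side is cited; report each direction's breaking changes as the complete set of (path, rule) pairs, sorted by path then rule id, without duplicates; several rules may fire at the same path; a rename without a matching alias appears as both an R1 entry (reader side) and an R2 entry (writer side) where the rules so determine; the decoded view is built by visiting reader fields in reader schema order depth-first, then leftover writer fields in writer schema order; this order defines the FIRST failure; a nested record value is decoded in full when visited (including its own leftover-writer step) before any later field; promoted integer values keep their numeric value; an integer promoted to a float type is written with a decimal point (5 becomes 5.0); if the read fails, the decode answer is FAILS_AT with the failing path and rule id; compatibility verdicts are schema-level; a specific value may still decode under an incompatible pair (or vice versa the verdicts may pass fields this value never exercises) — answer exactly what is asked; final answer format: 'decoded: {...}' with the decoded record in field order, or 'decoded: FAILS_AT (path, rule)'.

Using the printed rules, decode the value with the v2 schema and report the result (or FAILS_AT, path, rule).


decoded: {"channel": "FAX", "audit": {"balance": -2.5, "verified": false}, "rating": 0.0, "payload": null, "height": 0.25, "active": false, "score": 0.0, "age": 3, "primary": true}

in Event below, arrows point writer -> reader
decode (reader v2):
  channel := "FAX"
  audit.balance := -2.5
  audit.verified := false
  rating := 0.0 (absent -> default)
  payload := null (absent, optional -> null)
  height := 0.25
  active := false
  score := 0.0 (absent -> default)
  age := 3
  primary := true
  => decoded: {"channel": "FAX", "audit": {"balance": -2.5, "verified": false}, "rating": 0.0, "payload": null, "height": 0.25, "active": false, "score": 0.0, "age": 3, "primary": true}


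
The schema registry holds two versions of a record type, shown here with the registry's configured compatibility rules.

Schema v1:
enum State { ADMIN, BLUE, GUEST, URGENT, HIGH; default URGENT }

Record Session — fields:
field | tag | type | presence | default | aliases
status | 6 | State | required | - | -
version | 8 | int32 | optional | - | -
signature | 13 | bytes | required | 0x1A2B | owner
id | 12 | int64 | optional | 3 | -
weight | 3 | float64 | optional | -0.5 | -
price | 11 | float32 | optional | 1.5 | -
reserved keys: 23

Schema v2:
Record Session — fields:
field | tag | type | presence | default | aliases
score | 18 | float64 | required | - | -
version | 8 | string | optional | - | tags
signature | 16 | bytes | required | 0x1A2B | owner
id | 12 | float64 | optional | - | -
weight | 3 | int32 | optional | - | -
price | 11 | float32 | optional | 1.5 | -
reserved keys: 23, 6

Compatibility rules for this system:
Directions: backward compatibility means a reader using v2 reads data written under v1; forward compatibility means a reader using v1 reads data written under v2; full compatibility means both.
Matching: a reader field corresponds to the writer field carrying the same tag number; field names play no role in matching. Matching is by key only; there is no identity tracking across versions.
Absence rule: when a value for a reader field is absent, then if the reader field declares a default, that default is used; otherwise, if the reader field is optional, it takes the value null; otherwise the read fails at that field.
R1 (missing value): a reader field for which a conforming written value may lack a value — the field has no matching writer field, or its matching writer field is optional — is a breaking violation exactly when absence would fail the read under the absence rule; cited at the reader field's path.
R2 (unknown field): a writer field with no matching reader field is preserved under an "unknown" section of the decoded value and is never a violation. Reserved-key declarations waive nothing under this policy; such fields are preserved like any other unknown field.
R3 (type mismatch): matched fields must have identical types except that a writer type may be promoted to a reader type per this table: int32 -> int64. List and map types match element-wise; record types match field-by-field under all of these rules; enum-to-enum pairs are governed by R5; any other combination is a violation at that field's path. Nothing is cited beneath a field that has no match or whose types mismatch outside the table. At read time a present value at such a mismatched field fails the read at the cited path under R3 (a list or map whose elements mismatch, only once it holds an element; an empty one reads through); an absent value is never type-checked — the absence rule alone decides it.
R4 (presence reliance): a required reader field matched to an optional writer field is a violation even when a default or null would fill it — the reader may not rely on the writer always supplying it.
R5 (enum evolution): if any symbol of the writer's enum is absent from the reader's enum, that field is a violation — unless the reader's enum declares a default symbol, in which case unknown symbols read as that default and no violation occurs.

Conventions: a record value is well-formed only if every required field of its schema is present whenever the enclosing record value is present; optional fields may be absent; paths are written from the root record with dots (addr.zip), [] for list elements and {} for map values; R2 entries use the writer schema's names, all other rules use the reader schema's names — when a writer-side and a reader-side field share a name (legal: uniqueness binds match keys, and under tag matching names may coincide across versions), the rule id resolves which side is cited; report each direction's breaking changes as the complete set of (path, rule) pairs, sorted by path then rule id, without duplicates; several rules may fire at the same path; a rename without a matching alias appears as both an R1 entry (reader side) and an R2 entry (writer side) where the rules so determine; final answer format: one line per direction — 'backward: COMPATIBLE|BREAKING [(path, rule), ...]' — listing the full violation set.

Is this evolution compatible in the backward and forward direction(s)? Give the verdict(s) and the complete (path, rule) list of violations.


the writer's type comes first in each Session pair
checking backward for Session: reader v2 against writer v1:
  score has no writer counterpart
  version <- version (int32 -> string, writer optional)
  signature has no writer counterpart
  id <- id (int64 -> float64, writer optional)
  weight <- weight (float64 -> int32, writer optional)
  price <- price (float32 -> float32, writer optional)
  writer status: unknown to reader
  writer signature: unknown to reader
  rule R3 violated at id
  rule R1 violated at score
  rule R3 violated at version
  rule R3 violated at weight
  backward on Session therefore BREAKING (4)
checking forward for Session: reader v1 against writer v2:
  status has no writer counterpart
  version <- version (string -> int32, writer optional)
  signature has no writer counterpart
  id <- id (float64 -> int64, writer optional)
  weight <- weight (int32 -> float64, writer optional)
  price <- price (float32 -> float32, writer optional)
  writer score: unknown to reader
  writer signature: unknown to reader
  rule R3 violated at id
  rule R1 violated at status
  rule R3 violated at version
  rule R3 violated at weight
  forward on Session therefore BREAKING (4)

backward: BREAKING [(id, R3), (score, R1), (version, R3), (weight, R3)]; forward: BREAKING [(id, R3), (status, R1), (version, R3), (weight, R3)]
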